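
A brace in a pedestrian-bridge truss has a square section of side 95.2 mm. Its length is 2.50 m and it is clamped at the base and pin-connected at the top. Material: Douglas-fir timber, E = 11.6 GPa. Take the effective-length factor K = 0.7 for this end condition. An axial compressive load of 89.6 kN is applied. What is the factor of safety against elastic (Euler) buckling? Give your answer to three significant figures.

n ≈ 2.86

I = a⁴/12 = 95.2⁴/12 = 6.845×10^6 mm⁴
I = 6.845×10^6 mm⁴ = 6.845×10^-6 m⁴
Effective length L_e = K·L = 0.7 × 2.50 = 1.750 m
P_cr = π²EI / L_e² = π² × 11.6×10⁹ × 6.845×10^-6 / 1.750² = 2.559×10^5 N
Factor of safety n = P_cr / P = 255.89 / 89.6 = 2.86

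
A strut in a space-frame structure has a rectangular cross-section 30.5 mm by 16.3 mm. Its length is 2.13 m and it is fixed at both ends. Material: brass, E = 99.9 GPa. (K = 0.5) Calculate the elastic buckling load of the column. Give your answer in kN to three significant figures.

P_cr ≈ 9.57 kN

Buckling occurs about the weak axis: I_min = h·b³/12 with b = 16.3 mm (the shorter side).
I_min = 30.5×16.3³/12 = 1.101×10^4 mm⁴
I = 1.101×10^4 mm⁴ = 1.101×10^-8 m⁴
Effective length L_e = K·L = 0.5 × 2.13 = 1.065 m
P_cr = π²EI / L_e² = π² × 99.9×10⁹ × 1.101×10^-8 / 1.065² = 9.569×10^3 N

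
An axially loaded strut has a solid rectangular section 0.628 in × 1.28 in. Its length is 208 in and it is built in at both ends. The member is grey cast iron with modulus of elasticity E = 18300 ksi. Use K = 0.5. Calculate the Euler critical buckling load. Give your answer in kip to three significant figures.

Buckling occurs about the weak axis: I_min = h·b³/12 with b = 0.628 in (the shorter side).
I_min = 1.28×0.628³/12 = 2.642×10^-2 in⁴
Effective length L_e = K·L = 0.5 × 208 = 104.0 in
P_cr = π²EI / L_e² = π² × 18300×10³ × 2.642×10^-2 / 104.0² = 441.2 lb

P_cr ≈ 0.441 kip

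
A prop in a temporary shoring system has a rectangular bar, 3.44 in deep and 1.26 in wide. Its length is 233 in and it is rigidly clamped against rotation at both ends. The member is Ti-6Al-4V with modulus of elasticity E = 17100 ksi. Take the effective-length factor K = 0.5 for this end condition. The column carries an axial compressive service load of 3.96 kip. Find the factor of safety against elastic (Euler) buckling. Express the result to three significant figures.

Buckling occurs about the weak axis: I_min = h·b³/12 with b = 1.26 in (the shorter side).
I_min = 3.44×1.26³/12 = 0.5734 in⁴
Effective length L_e = K·L = 0.5 × 233 = 116.5 in
P_cr = π²EI / L_e² = π² × 17100×10³ × 0.5734 / 116.5² = 7.131×10^3 lb
Factor of safety n = P_cr / P = 7.1307 / 3.96 = 1.80

n ≈ 1.80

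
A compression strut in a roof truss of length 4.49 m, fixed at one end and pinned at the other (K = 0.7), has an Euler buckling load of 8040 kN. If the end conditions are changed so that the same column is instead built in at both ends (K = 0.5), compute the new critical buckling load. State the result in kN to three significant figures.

P_cr ∝ 1/K², so P_cr,new = P_cr,old × (K_old/K_new)² = 8040 × (0.7/0.5)²
= 8040 × 1.960 = 15800 kN

P_cr ≈ 15800 kN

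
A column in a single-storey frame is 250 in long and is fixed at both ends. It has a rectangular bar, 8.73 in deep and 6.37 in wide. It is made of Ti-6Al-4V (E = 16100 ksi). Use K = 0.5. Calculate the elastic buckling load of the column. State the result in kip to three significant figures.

P_cr ≈ 1910 kip

Buckling occurs about the weak axis: I_min = h·b³/12 with b = 6.37 in (the shorter side).
I_min = 8.73×6.37³/12 = 188.0 in⁴
Effective length L_e = K·L = 0.5 × 250 = 125.0 in
P_cr = π²EI / L_e² = π² × 16100×10³ × 188.0 / 125.0² = 1.912×10^6 lb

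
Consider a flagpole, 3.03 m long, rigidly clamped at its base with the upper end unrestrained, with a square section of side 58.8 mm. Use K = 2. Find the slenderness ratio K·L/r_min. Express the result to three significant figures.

λ ≈ 357

I = a⁴/12 = 58.8⁴/12 = 9.962×10^5 mm⁴
A = 3.457×10^3 mm²;  r_min = √(I/A) = √(9.962×10^5/3.457×10^3) = 16.97 mm
L_e = K·L = 2 × 3.03 m = 6.060 m = 6060.0 mm
λ = L_e / r_min = 6060.0 / 16.97 = 357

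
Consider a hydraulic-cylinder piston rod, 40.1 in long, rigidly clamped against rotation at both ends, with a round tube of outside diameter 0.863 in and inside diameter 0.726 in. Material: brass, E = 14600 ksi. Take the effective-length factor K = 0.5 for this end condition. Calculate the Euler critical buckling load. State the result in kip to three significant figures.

d_o = 0.863 in, d_i = 0.726 in
I = π(d_o⁴ − d_i⁴)/64 = π(0.863⁴ − 0.7260⁴)/64 = 1.359×10^-2 in⁴
Effective length L_e = K·L = 0.5 × 40.1 = 20.05 in
P_cr = π²EI / L_e² = π² × 14600×10³ × 1.359×10^-2 / 20.05² = 4.872×10^3 lb

P_cr ≈ 4.87 kip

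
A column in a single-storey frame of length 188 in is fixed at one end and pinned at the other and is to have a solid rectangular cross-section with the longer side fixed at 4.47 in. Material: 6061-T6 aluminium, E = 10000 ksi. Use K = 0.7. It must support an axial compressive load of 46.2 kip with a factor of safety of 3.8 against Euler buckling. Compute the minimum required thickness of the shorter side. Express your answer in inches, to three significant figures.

b ≈ 4.36 in

Required P_cr = n·P = 3.8 × 46.2 = 175.6 kip
L_e = K·L = 0.7 × 188 = 131.6 in
Required I = P_cr·L_e²/(π²E) = 1.756×10^5 × 131.6² / (π² × 1.00×10^7) = 30.81 in⁴
Rectangle, weak axis: I_min = h·b³/12 with h = 4.47 in fixed  ⇒  b = (12I/h)^(1/3) = 4.36 in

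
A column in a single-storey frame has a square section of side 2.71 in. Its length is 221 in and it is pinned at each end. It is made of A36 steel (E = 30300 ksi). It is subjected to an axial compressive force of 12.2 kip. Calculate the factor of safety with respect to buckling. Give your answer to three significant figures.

n ≈ 2.26

I = a⁴/12 = 2.71⁴/12 = 4.495 in⁴
Effective length L_e = K·L = 1 × 221 = 221.0 in
P_cr = π²EI / L_e² = π² × 30300×10³ × 4.495 / 221.0² = 2.752×10^4 lb
Factor of safety n = P_cr / P = 27.520 / 12.2 = 2.26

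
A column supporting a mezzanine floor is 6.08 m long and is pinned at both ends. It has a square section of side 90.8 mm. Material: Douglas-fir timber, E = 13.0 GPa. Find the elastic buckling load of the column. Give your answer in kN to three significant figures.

P_cr ≈ 19.7 kN

I = a⁴/12 = 90.8⁴/12 = 5.665×10^6 mm⁴
I = 5.665×10^6 mm⁴ = 5.665×10^-6 m⁴
Effective length L_e = K·L = 1 × 6.08 = 6.080 m
P_cr = π²EI / L_e² = π² × 13.0×10⁹ × 5.665×10^-6 / 6.080² = 1.966×10^4 N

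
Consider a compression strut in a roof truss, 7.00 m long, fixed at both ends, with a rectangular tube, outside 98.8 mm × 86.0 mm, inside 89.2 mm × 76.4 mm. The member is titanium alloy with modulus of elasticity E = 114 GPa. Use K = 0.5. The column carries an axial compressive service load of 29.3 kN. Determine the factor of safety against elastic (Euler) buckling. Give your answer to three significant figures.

n ≈ 6.03

Weak-axis I_min = (h_o·b_o³ − h_i·b_i³)/12 with b_o = 86.0, b_i = 76.40 mm (shorter outer/inner sides).
I_min = (98.8×86.0³ − 89.20×76.40³)/12 = 1.922×10^6 mm⁴
I = 1.922×10^6 mm⁴ = 1.922×10^-6 m⁴
Effective length L_e = K·L = 0.5 × 7.00 = 3.500 m
P_cr = π²EI / L_e² = π² × 114×10⁹ × 1.922×10^-6 / 3.500² = 1.765×10^5 N
Factor of safety n = P_cr / P = 176.53 / 29.3 = 6.03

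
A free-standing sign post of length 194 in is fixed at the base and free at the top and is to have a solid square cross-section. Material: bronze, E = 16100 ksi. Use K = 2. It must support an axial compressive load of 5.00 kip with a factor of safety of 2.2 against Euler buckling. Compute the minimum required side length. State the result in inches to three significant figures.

a ≈ 3.34 in

Required P_cr = n·P = 2.2 × 5.00 = 11.00 kip
L_e = K·L = 2 × 194 = 388.0 in
Required I = P_cr·L_e²/(π²E) = 1.100×10^4 × 388.0² / (π² × 1.61×10^7) = 10.42 in⁴
Solid square: I = a⁴/12  ⇒  a = (12I)^(1/4) = (12×10.42)^(1/4) = 3.34 in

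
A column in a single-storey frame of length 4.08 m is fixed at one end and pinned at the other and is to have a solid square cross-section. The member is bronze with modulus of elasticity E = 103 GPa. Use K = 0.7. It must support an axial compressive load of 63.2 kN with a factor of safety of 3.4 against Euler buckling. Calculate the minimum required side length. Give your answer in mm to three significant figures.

a ≈ 67.4 mm

Required P_cr = n·P = 3.4 × 63.2 = 214.9 kN
L_e = K·L = 0.7 × 4.08 = 2.856 m
Required I = P_cr·L_e²/(π²E) = 2.149×10^5 × 2.856² / (π² × 1.03×10^11) = 1.724×10^-6 m⁴
I_req = 1.724×10^6 mm⁴
Solid square: I = a⁴/12  ⇒  a = (12I)^(1/4) = (12×1.724×10^6)^(1/4) = 67.4 mm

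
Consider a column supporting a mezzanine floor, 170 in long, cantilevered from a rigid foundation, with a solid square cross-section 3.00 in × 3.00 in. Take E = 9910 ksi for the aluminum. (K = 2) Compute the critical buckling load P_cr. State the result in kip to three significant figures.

P_cr ≈ 5.71 kip

I = a⁴/12 = 3.00⁴/12 = 6.750 in⁴
Effective length L_e = K·L = 2 × 170 = 340.0 in
P_cr = π²EI / L_e² = π² × 9910×10³ × 6.750 / 340.0² = 5.711×10^3 lb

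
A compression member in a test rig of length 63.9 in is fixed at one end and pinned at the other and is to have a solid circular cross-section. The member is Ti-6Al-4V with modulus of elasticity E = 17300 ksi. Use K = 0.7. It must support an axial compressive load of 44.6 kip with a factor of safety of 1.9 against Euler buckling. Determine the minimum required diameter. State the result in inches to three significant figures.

Required P_cr = n·P = 1.9 × 44.6 = 84.74 kip
L_e = K·L = 0.7 × 63.9 = 44.73 in
Required I = P_cr·L_e²/(π²E) = 8.474×10^4 × 44.73² / (π² × 1.73×10^7) = 0.9930 in⁴
Solid circle: I = πd⁴/64  ⇒  d = (64I/π)^(1/4) = (64×0.9930/π)^(1/4) = 2.12 in

d ≈ 2.12 in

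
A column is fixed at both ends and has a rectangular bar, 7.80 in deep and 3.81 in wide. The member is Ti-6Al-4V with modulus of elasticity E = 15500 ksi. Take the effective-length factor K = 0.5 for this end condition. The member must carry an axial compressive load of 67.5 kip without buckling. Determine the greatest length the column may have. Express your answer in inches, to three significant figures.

Buckling occurs about the weak axis: I_min = h·b³/12 with b = 3.81 in (the shorter side).
I_min = 7.80×3.81³/12 = 35.95 in⁴
At the buckling limit P_cr = P = 6.750×10^4 lb
From P_cr = π²EI/(K·L)²:  L = (1/K)·√(π²EI/P_cr) = (1/0.5)·√(π²×1.55×10^7×35.95/6.750×10^4)
L = 571 in

L_max ≈ 571 in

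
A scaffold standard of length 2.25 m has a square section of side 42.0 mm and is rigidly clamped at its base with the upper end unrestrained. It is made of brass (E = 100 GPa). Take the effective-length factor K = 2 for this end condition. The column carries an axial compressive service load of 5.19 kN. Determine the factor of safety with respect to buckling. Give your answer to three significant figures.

n ≈ 2.44

I = a⁴/12 = 42.0⁴/12 = 2.593×10^5 mm⁴
I = 2.593×10^5 mm⁴ = 2.593×10^-7 m⁴
Effective length L_e = K·L = 2 × 2.25 = 4.500 m
P_cr = π²EI / L_e² = π² × 100×10⁹ × 2.593×10^-7 / 4.500² = 1.264×10^4 N
Factor of safety n = P_cr / P = 12.638 / 5.19 = 2.44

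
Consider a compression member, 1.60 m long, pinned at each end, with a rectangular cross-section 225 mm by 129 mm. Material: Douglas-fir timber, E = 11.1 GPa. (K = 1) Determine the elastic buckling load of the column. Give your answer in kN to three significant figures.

Buckling occurs about the weak axis: I_min = h·b³/12 with b = 129 mm (the shorter side).
I_min = 225×129³/12 = 4.025×10^7 mm⁴
I = 4.025×10^7 mm⁴ = 4.025×10^-5 m⁴
Effective length L_e = K·L = 1 × 1.60 = 1.600 m
P_cr = π²EI / L_e² = π² × 11.1×10⁹ × 4.025×10^-5 / 1.600² = 1.722×10^6 N

P_cr ≈ 1720 kN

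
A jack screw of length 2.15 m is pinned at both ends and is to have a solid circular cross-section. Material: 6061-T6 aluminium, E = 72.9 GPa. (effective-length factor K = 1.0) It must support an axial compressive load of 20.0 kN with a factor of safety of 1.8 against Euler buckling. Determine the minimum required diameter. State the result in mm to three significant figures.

d ≈ 46.6 mm

Required P_cr = n·P = 1.8 × 20.0 = 36.00 kN
L_e = K·L = 1 × 2.15 = 2.150 m
Required I = P_cr·L_e²/(π²E) = 3.600×10^4 × 2.150² / (π² × 7.29×10^10) = 2.313×10^-7 m⁴
I_req = 2.313×10^5 mm⁴
Solid circle: I = πd⁴/64  ⇒  d = (64I/π)^(1/4) = (64×2.313×10^5/π)^(1/4) = 46.6 mm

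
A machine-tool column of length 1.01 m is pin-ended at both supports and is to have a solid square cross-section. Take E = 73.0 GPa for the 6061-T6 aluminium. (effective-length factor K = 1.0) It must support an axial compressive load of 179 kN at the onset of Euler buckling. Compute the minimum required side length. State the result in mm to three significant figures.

L_e = K·L = 1 × 1.01 = 1.010 m
Required I = P_cr·L_e²/(π²E) = 1.790×10^5 × 1.010² / (π² × 7.30×10^10) = 2.534×10^-7 m⁴
I_req = 2.534×10^5 mm⁴
Solid square: I = a⁴/12  ⇒  a = (12I)^(1/4) = (12×2.534×10^5)^(1/4) = 41.8 mm

a ≈ 41.8 mm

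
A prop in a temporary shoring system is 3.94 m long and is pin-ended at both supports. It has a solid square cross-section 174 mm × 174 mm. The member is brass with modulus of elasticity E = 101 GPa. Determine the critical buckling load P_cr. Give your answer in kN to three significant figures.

P_cr ≈ 4910 kN

I = a⁴/12 = 174⁴/12 = 7.639×10^7 mm⁴
I = 7.639×10^7 mm⁴ = 7.639×10^-5 m⁴
Effective length L_e = K·L = 1 × 3.94 = 3.940 m
P_cr = π²EI / L_e² = π² × 101×10⁹ × 7.639×10^-5 / 3.940² = 4.905×10^6 N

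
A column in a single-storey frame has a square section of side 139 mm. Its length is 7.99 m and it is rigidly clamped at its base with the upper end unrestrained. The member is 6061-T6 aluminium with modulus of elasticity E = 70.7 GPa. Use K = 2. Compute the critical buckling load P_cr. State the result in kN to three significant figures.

I = a⁴/12 = 139⁴/12 = 3.111×10^7 mm⁴
I = 3.111×10^7 mm⁴ = 3.111×10^-5 m⁴
Effective length L_e = K·L = 2 × 7.99 = 15.98 m
P_cr = π²EI / L_e² = π² × 70.7×10⁹ × 3.111×10^-5 / 15.98² = 8.500×10^4 N

P_cr ≈ 85.0 kN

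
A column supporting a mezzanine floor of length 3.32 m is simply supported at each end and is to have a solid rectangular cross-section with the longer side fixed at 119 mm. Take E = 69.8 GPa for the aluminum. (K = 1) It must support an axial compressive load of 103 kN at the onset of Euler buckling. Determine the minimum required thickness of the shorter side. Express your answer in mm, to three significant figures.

L_e = K·L = 1 × 3.32 = 3.320 m
Required I = P_cr·L_e²/(π²E) = 1.030×10^5 × 3.320² / (π² × 6.98×10^10) = 1.648×10^-6 m⁴
I_req = 1.648×10^6 mm⁴
Rectangle, weak axis: I_min = h·b³/12 with h = 119 mm fixed  ⇒  b = (12I/h)^(1/3) = 55.0 mm

b ≈ 55.0 mm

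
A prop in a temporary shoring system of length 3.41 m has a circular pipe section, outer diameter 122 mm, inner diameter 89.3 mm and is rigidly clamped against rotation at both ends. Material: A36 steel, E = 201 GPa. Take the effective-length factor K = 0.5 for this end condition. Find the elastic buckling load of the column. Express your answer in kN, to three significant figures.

d_o = 122 mm, d_i = 89.3 mm
I = π(d_o⁴ − d_i⁴)/64 = π(122⁴ − 89.30⁴)/64 = 7.753×10^6 mm⁴
I = 7.753×10^6 mm⁴ = 7.753×10^-6 m⁴
Effective length L_e = K·L = 0.5 × 3.41 = 1.705 m
P_cr = π²EI / L_e² = π² × 201×10⁹ × 7.753×10^-6 / 1.705² = 5.291×10^6 N

P_cr ≈ 5290 kN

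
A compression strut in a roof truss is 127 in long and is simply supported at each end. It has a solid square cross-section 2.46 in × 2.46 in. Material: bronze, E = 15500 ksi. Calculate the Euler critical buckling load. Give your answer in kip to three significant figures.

P_cr ≈ 28.9 kip

I = a⁴/12 = 2.46⁴/12 = 3.052 in⁴
Effective length L_e = K·L = 1 × 127 = 127.0 in
P_cr = π²EI / L_e² = π² × 15500×10³ × 3.052 / 127.0² = 2.895×10^4 lb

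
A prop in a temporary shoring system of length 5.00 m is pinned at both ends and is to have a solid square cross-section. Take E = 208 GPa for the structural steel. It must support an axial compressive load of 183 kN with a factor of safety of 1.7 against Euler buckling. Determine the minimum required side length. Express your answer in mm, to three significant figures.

Required P_cr = n·P = 1.7 × 183 = 311.1 kN
L_e = K·L = 1 × 5.00 = 5.000 m
Required I = P_cr·L_e²/(π²E) = 3.111×10^5 × 5.000² / (π² × 2.08×10^11) = 3.789×10^-6 m⁴
I_req = 3.789×10^6 mm⁴
Solid square: I = a⁴/12  ⇒  a = (12I)^(1/4) = (12×3.789×10^6)^(1/4) = 82.1 mm

a ≈ 82.1 mm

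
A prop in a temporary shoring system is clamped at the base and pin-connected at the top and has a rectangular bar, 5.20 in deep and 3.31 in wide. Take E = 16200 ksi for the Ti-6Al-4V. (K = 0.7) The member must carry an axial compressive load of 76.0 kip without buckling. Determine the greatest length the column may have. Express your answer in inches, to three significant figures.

L_max ≈ 260 in

Buckling occurs about the weak axis: I_min = h·b³/12 with b = 3.31 in (the shorter side).
I_min = 5.20×3.31³/12 = 15.71 in⁴
At the buckling limit P_cr = P = 7.600×10^4 lb
From P_cr = π²EI/(K·L)²:  L = (1/K)·√(π²EI/P_cr) = (1/0.7)·√(π²×1.62×10^7×15.71/7.600×10^4)
L = 260 in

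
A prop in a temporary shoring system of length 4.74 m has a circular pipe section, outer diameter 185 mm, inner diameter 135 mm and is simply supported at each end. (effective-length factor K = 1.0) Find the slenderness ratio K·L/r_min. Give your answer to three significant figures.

d_o = 185 mm, d_i = 135 mm
I = π(d_o⁴ − d_i⁴)/64 = π(185⁴ − 135.0⁴)/64 = 4.119×10^7 mm⁴
A = 1.257×10^4 mm²;  r_min = √(I/A) = √(4.119×10^7/1.257×10^4) = 57.25 mm
L_e = K·L = 1 × 4.74 m = 4.740 m = 4740.0 mm
λ = L_e / r_min = 4740.0 / 57.25 = 82.8

λ ≈ 82.8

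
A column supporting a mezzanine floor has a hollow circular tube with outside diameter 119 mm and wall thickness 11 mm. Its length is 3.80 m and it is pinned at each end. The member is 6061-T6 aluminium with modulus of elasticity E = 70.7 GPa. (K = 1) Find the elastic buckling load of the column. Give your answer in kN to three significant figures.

Inner diameter d_i = 119 − 2×11 = 97.00 mm
I = π(d_o⁴ − d_i⁴)/64 = π(119⁴ − 97.00⁴)/64 = 5.498×10^6 mm⁴
I = 5.498×10^6 mm⁴ = 5.498×10^-6 m⁴
Effective length L_e = K·L = 1 × 3.80 = 3.800 m
P_cr = π²EI / L_e² = π² × 70.7×10⁹ × 5.498×10^-6 / 3.800² = 2.657×10^5 N

P_cr ≈ 266 kN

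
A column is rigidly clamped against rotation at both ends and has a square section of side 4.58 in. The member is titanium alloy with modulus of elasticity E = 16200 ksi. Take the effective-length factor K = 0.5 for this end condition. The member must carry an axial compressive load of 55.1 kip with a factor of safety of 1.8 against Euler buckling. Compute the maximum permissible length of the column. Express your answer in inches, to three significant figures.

I = a⁴/12 = 4.58⁴/12 = 36.67 in⁴
Required critical load P_cr = n·P = 1.8 × 55.1 = 99.18 kip = 9.918×10^4 lb
From P_cr = π²EI/(K·L)²:  L = (1/K)·√(π²EI/P_cr) = (1/0.5)·√(π²×1.62×10^7×36.67/9.918×10^4)
L = 486 in

L_max ≈ 486 in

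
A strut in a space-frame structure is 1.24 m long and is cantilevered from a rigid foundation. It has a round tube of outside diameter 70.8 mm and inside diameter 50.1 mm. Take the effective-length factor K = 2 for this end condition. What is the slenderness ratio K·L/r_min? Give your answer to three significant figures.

λ ≈ 114

d_o = 70.8 mm, d_i = 50.1 mm
I = π(d_o⁴ − d_i⁴)/64 = π(70.8⁴ − 50.10⁴)/64 = 9.241×10^5 mm⁴
A = 1.966×10^3 mm²;  r_min = √(I/A) = √(9.241×10^5/1.966×10^3) = 21.68 mm
L_e = K·L = 2 × 1.24 m = 2.480 m = 2480.0 mm
λ = L_e / r_min = 2480.0 / 21.68 = 114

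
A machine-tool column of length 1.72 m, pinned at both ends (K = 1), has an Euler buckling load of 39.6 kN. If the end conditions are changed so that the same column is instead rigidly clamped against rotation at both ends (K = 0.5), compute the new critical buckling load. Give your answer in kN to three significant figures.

P_cr ≈ 158 kN

P_cr ∝ 1/K², so P_cr,new = P_cr,old × (K_old/K_new)² = 39.6 × (1/0.5)²
= 39.6 × 4.000 = 158 kN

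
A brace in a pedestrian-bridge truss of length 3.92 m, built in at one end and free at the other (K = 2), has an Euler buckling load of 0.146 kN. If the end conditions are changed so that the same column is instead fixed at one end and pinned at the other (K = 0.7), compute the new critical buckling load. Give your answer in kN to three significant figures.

P_cr ∝ 1/K², so P_cr,new = P_cr,old × (K_old/K_new)² = 0.146 × (2/0.7)²
= 0.146 × 8.163 = 1.19 kN

P_cr ≈ 1.19 kN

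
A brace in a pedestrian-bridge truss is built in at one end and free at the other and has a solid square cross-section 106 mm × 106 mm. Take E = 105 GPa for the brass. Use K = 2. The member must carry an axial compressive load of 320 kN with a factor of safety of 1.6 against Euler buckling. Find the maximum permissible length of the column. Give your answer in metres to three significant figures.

I = a⁴/12 = 106⁴/12 = 1.052×10^7 mm⁴
I = 1.052×10^-5 m⁴
Required critical load P_cr = n·P = 1.6 × 320 = 512.0 kN = 5.120×10^5 N
From P_cr = π²EI/(K·L)²:  L = (1/K)·√(π²EI/P_cr) = (1/2)·√(π²×1.05×10^11×1.052×10^-5/5.120×10^5)
L = 2.31 m

L_max ≈ 2.31 m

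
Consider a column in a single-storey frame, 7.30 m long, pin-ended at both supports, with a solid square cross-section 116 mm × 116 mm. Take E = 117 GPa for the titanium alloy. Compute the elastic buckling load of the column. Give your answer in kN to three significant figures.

P_cr ≈ 327 kN

I = a⁴/12 = 116⁴/12 = 1.509×10^7 mm⁴
I = 1.509×10^7 mm⁴ = 1.509×10^-5 m⁴
Effective length L_e = K·L = 1 × 7.30 = 7.300 m
P_cr = π²EI / L_e² = π² × 117×10⁹ × 1.509×10^-5 / 7.300² = 3.270×10^5 N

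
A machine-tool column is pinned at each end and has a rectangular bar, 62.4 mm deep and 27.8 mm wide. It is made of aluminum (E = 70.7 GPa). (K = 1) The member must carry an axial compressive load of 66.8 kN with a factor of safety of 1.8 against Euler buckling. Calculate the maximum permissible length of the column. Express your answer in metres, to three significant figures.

L_max ≈ 0.805 m

Buckling occurs about the weak axis: I_min = h·b³/12 with b = 27.8 mm (the shorter side).
I_min = 62.4×27.8³/12 = 1.117×10^5 mm⁴
I = 1.117×10^-7 m⁴
Required critical load P_cr = n·P = 1.8 × 66.8 = 120.2 kN = 1.202×10^5 N
From P_cr = π²EI/(K·L)²:  L = (1/K)·√(π²EI/P_cr) = (1/1)·√(π²×7.07×10^10×1.117×10^-7/1.202×10^5)
L = 0.805 m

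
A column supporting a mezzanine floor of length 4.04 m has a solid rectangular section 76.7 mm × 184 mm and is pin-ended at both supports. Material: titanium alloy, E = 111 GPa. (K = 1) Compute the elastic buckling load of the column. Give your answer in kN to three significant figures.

Buckling occurs about the weak axis: I_min = h·b³/12 with b = 76.7 mm (the shorter side).
I_min = 184×76.7³/12 = 6.919×10^6 mm⁴
I = 6.919×10^6 mm⁴ = 6.919×10^-6 m⁴
Effective length L_e = K·L = 1 × 4.04 = 4.040 m
P_cr = π²EI / L_e² = π² × 111×10⁹ × 6.919×10^-6 / 4.040² = 4.644×10^5 N

P_cr ≈ 464 kN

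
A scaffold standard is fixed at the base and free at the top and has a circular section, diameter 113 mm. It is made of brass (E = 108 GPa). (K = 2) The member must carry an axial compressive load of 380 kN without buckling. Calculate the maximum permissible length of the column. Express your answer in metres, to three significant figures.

L_max ≈ 2.37 m

I = πd⁴/64 = π×113⁴/64 = 8.004×10^6 mm⁴
I = 8.004×10^-6 m⁴
At the buckling limit P_cr = P = 3.800×10^5 N
From P_cr = π²EI/(K·L)²:  L = (1/K)·√(π²EI/P_cr) = (1/2)·√(π²×1.08×10^11×8.004×10^-6/3.800×10^5)
L = 2.37 m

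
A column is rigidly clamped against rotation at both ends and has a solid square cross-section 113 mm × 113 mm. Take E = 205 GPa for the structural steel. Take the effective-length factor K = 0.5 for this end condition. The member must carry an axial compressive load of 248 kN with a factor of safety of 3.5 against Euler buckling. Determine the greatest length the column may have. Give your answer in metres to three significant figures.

I = a⁴/12 = 113⁴/12 = 1.359×10^7 mm⁴
I = 1.359×10^-5 m⁴
Required critical load P_cr = n·P = 3.5 × 248 = 868.0 kN = 8.680×10^5 N
From P_cr = π²EI/(K·L)²:  L = (1/K)·√(π²EI/P_cr) = (1/0.5)·√(π²×2.05×10^11×1.359×10^-5/8.680×10^5)
L = 11.3 m

L_max ≈ 11.3 m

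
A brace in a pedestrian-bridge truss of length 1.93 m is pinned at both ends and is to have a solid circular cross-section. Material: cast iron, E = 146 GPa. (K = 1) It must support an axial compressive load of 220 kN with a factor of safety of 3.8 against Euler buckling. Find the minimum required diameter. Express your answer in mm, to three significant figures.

Required P_cr = n·P = 3.8 × 220 = 836.0 kN
L_e = K·L = 1 × 1.93 = 1.930 m
Required I = P_cr·L_e²/(π²E) = 8.360×10^5 × 1.930² / (π² × 1.46×10^11) = 2.161×10^-6 m⁴
I_req = 2.161×10^6 mm⁴
Solid circle: I = πd⁴/64  ⇒  d = (64I/π)^(1/4) = (64×2.161×10^6/π)^(1/4) = 81.5 mm

d ≈ 81.5 mm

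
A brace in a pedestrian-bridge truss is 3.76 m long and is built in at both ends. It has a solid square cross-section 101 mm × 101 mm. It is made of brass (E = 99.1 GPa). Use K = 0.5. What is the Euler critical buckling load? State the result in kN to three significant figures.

I = a⁴/12 = 101⁴/12 = 8.672×10^6 mm⁴
I = 8.672×10^6 mm⁴ = 8.672×10^-6 m⁴
Effective length L_e = K·L = 0.5 × 3.76 = 1.880 m
P_cr = π²EI / L_e² = π² × 99.1×10⁹ × 8.672×10^-6 / 1.880² = 2.400×10^6 N

P_cr ≈ 2400 kN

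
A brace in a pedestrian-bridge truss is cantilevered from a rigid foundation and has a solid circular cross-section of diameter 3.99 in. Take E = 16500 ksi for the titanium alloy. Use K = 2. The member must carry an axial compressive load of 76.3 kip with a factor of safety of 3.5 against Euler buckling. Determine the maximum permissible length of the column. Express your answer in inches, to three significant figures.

I = πd⁴/64 = π×3.99⁴/64 = 12.44 in⁴
Required critical load P_cr = n·P = 3.5 × 76.3 = 267.0 kip = 2.671×10^5 lb
From P_cr = π²EI/(K·L)²:  L = (1/K)·√(π²EI/P_cr) = (1/2)·√(π²×1.65×10^7×12.44/2.671×10^5)
L = 43.6 in

L_max ≈ 43.6 in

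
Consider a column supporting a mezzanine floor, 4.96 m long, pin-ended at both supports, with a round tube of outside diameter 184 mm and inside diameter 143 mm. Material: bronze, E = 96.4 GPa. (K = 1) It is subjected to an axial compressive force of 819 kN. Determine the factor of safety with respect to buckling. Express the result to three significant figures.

d_o = 184 mm, d_i = 143 mm
I = π(d_o⁴ − d_i⁴)/64 = π(184⁴ − 143.0⁴)/64 = 3.574×10^7 mm⁴
I = 3.574×10^7 mm⁴ = 3.574×10^-5 m⁴
Effective length L_e = K·L = 1 × 4.96 = 4.960 m
P_cr = π²EI / L_e² = π² × 96.4×10⁹ × 3.574×10^-5 / 4.960² = 1.382×10^6 N
Factor of safety n = P_cr / P = 1382.1 / 819 = 1.69

n ≈ 1.69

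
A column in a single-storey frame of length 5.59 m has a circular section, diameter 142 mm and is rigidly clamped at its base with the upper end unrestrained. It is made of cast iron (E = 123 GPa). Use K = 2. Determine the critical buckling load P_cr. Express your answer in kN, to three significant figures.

I = πd⁴/64 = π×142⁴/64 = 1.996×10^7 mm⁴
I = 1.996×10^7 mm⁴ = 1.996×10^-5 m⁴
Effective length L_e = K·L = 2 × 5.59 = 11.18 m
P_cr = π²EI / L_e² = π² × 123×10⁹ × 1.996×10^-5 / 11.18² = 1.938×10^5 N

P_cr ≈ 194 kN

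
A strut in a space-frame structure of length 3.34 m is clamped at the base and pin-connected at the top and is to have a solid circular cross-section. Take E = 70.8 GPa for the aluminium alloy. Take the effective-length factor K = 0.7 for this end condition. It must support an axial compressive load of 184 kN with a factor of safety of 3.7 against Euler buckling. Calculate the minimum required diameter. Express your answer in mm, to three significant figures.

d ≈ 102 mm

Required P_cr = n·P = 3.7 × 184 = 680.8 kN
L_e = K·L = 0.7 × 3.34 = 2.338 m
Required I = P_cr·L_e²/(π²E) = 6.808×10^5 × 2.338² / (π² × 7.08×10^10) = 5.326×10^-6 m⁴
I_req = 5.326×10^6 mm⁴
Solid circle: I = πd⁴/64  ⇒  d = (64I/π)^(1/4) = (64×5.326×10^6/π)^(1/4) = 102 mm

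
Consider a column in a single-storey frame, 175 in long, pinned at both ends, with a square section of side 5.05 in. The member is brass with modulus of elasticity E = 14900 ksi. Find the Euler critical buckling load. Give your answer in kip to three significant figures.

I = a⁴/12 = 5.05⁴/12 = 54.20 in⁴
Effective length L_e = K·L = 1 × 175 = 175.0 in
P_cr = π²EI / L_e² = π² × 14900×10³ × 54.20 / 175.0² = 2.603×10^5 lb

P_cr ≈ 260 kip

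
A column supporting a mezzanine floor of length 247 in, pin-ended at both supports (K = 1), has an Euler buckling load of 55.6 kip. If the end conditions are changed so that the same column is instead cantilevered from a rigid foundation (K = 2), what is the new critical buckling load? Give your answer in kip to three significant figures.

P_cr ∝ 1/K², so P_cr,new = P_cr,old × (K_old/K_new)² = 55.6 × (1/2)²
= 55.6 × 0.2500 = 13.9 kip

P_cr ≈ 13.9 kip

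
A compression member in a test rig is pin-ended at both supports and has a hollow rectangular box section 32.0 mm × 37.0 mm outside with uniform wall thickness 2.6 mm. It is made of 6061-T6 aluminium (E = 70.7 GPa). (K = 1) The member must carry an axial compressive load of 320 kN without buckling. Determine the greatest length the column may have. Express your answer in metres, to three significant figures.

L_max ≈ 0.330 m

Inner dimensions: h_i = 37.0 − 2×2.6 = 31.80 mm, b_i = 32.0 − 2×2.6 = 26.80 mm
Weak-axis I_min = (h_o·b_o³ − h_i·b_i³)/12 with b_o = 32.0, b_i = 26.80 mm (shorter outer/inner sides).
I_min = (37.0×32.0³ − 31.80×26.80³)/12 = 5.003×10^4 mm⁴
I = 5.003×10^-8 m⁴
At the buckling limit P_cr = P = 3.200×10^5 N
From P_cr = π²EI/(K·L)²:  L = (1/K)·√(π²EI/P_cr) = (1/1)·√(π²×7.07×10^10×5.003×10^-8/3.200×10^5)
L = 0.330 m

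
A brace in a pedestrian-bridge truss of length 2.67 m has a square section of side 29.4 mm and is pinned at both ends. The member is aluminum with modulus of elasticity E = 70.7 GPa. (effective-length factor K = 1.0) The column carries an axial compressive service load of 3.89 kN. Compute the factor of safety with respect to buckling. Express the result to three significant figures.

I = a⁴/12 = 29.4⁴/12 = 6.226×10^4 mm⁴
I = 6.226×10^4 mm⁴ = 6.226×10^-8 m⁴
Effective length L_e = K·L = 1 × 2.67 = 2.670 m
P_cr = π²EI / L_e² = π² × 70.7×10⁹ × 6.226×10^-8 / 2.670² = 6.094×10^3 N
Factor of safety n = P_cr / P = 6.0940 / 3.89 = 1.57

n ≈ 1.57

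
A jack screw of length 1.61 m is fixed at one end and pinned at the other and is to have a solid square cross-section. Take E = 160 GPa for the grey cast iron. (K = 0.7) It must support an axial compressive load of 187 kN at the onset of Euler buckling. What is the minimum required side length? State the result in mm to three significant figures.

a ≈ 36.7 mm

L_e = K·L = 0.7 × 1.61 = 1.127 m
Required I = P_cr·L_e²/(π²E) = 1.870×10^5 × 1.127² / (π² × 1.60×10^11) = 1.504×10^-7 m⁴
I_req = 1.504×10^5 mm⁴
Solid square: I = a⁴/12  ⇒  a = (12I)^(1/4) = (12×1.504×10^5)^(1/4) = 36.7 mm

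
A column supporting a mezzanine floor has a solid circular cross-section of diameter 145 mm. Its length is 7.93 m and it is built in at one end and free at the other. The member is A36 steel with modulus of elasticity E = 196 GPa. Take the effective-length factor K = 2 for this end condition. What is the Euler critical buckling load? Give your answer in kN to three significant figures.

P_cr ≈ 167 kN

I = πd⁴/64 = π×145⁴/64 = 2.170×10^7 mm⁴
I = 2.170×10^7 mm⁴ = 2.170×10^-5 m⁴
Effective length L_e = K·L = 2 × 7.93 = 15.86 m
P_cr = π²EI / L_e² = π² × 196×10⁹ × 2.170×10^-5 / 15.86² = 1.669×10^5 N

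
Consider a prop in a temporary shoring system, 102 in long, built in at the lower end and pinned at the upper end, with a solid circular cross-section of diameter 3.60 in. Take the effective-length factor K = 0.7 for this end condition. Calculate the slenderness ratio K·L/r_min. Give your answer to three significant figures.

I = πd⁴/64 = π×3.60⁴/64 = 8.245 in⁴
A = 10.18 in²;  r_min = √(I/A) = √(8.245/10.18) = 0.9000 in
L_e = K·L = 0.7 × 102 = 71.40 in
λ = L_e / r_min = 71.400 / 0.9000 = 79.3

λ ≈ 79.3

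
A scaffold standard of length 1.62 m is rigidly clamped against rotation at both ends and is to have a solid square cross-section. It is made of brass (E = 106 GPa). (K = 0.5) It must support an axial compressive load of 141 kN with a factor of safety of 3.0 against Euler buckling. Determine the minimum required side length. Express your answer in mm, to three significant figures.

Required P_cr = n·P = 3.0 × 141 = 423.0 kN
L_e = K·L = 0.5 × 1.62 = 0.8100 m
Required I = P_cr·L_e²/(π²E) = 4.230×10^5 × 0.8100² / (π² × 1.06×10^11) = 2.653×10^-7 m⁴
I_req = 2.653×10^5 mm⁴
Solid square: I = a⁴/12  ⇒  a = (12I)^(1/4) = (12×2.653×10^5)^(1/4) = 42.2 mm

a ≈ 42.2 mm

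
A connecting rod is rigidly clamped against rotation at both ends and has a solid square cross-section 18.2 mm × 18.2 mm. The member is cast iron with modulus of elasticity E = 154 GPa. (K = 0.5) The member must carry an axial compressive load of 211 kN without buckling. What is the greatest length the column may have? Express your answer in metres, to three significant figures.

I = a⁴/12 = 18.2⁴/12 = 9.143×10^3 mm⁴
I = 9.143×10^-9 m⁴
At the buckling limit P_cr = P = 2.110×10^5 N
From P_cr = π²EI/(K·L)²:  L = (1/K)·√(π²EI/P_cr) = (1/0.5)·√(π²×1.54×10^11×9.143×10^-9/2.110×10^5)
L = 0.513 m

L_max ≈ 0.513 m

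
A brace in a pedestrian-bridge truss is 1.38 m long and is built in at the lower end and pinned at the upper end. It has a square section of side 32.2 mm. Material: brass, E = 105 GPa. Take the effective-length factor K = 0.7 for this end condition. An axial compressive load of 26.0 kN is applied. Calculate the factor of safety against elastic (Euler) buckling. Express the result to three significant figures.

I = a⁴/12 = 32.2⁴/12 = 8.959×10^4 mm⁴
I = 8.959×10^4 mm⁴ = 8.959×10^-8 m⁴
Effective length L_e = K·L = 0.7 × 1.38 = 0.9660 m
P_cr = π²EI / L_e² = π² × 105×10⁹ × 8.959×10^-8 / 0.9660² = 9.949×10^4 N
Factor of safety n = P_cr / P = 99.489 / 26.0 = 3.83

n ≈ 3.83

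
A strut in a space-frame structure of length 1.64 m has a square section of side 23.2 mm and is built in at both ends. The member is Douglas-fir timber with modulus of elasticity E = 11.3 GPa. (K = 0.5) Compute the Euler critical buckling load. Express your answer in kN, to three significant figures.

I = a⁴/12 = 23.2⁴/12 = 2.414×10^4 mm⁴
I = 2.414×10^4 mm⁴ = 2.414×10^-8 m⁴
Effective length L_e = K·L = 0.5 × 1.64 = 0.8200 m
P_cr = π²EI / L_e² = π² × 11.3×10⁹ × 2.414×10^-8 / 0.8200² = 4.004×10^3 N

P_cr ≈ 4.00 kN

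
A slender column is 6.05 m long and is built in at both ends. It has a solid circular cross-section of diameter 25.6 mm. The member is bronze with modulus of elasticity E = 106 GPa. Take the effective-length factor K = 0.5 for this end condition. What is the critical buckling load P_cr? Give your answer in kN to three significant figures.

P_cr ≈ 2.41 kN

I = πd⁴/64 = π×25.6⁴/64 = 2.108×10^4 mm⁴
I = 2.108×10^4 mm⁴ = 2.108×10^-8 m⁴
Effective length L_e = K·L = 0.5 × 6.05 = 3.025 m
P_cr = π²EI / L_e² = π² × 106×10⁹ × 2.108×10^-8 / 3.025² = 2.410×10^3 N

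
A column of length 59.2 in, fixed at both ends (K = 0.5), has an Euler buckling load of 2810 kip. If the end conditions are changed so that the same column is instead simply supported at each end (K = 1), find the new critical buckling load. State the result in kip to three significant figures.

P_cr ∝ 1/K², so P_cr,new = P_cr,old × (K_old/K_new)² = 2810 × (0.5/1)²
= 2810 × 0.2500 = 702 kip

P_cr ≈ 702 kip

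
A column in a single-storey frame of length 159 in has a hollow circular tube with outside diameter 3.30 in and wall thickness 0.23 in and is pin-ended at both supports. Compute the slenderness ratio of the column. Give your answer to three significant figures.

Inner diameter d_i = 3.30 − 2×0.23 = 2.840 in
I = π(d_o⁴ − d_i⁴)/64 = π(3.30⁴ − 2.840⁴)/64 = 2.628 in⁴
A = 2.218 in²;  r_min = √(I/A) = √(2.628/2.218) = 1.088 in
L_e = K·L = 1 × 159 = 159.0 in
λ = L_e / r_min = 159.00 / 1.088 = 146

λ ≈ 146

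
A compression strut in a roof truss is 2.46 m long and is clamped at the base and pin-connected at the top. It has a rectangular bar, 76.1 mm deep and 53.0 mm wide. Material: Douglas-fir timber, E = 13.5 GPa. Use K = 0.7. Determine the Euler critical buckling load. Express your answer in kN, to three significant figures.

Buckling occurs about the weak axis: I_min = h·b³/12 with b = 53.0 mm (the shorter side).
I_min = 76.1×53.0³/12 = 9.441×10^5 mm⁴
I = 9.441×10^5 mm⁴ = 9.441×10^-7 m⁴
Effective length L_e = K·L = 0.7 × 2.46 = 1.722 m
P_cr = π²EI / L_e² = π² × 13.5×10⁹ × 9.441×10^-7 / 1.722² = 4.242×10^4 N

P_cr ≈ 42.4 kN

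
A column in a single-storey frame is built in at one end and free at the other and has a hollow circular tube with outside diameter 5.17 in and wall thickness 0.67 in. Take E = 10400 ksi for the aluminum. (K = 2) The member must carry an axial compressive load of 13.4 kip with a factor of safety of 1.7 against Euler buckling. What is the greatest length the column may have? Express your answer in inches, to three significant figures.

Inner diameter d_i = 5.17 − 2×0.67 = 3.830 in
I = π(d_o⁴ − d_i⁴)/64 = π(5.17⁴ − 3.830⁴)/64 = 24.51 in⁴
Required critical load P_cr = n·P = 1.7 × 13.4 = 22.78 kip = 2.278×10^4 lb
From P_cr = π²EI/(K·L)²:  L = (1/K)·√(π²EI/P_cr) = (1/2)·√(π²×1.04×10^7×24.51/2.278×10^4)
L = 166 in

L_max ≈ 166 in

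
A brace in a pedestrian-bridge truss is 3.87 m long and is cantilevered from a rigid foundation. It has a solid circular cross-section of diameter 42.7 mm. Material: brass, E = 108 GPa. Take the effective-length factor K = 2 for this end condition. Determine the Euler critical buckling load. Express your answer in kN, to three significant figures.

I = πd⁴/64 = π×42.7⁴/64 = 1.632×10^5 mm⁴
I = 1.632×10^5 mm⁴ = 1.632×10^-7 m⁴
Effective length L_e = K·L = 2 × 3.87 = 7.740 m
P_cr = π²EI / L_e² = π² × 108×10⁹ × 1.632×10^-7 / 7.740² = 2.904×10^3 N

P_cr ≈ 2.90 kN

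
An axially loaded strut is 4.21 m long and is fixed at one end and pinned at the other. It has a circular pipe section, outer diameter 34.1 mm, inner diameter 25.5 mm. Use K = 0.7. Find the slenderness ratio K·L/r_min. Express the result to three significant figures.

d_o = 34.1 mm, d_i = 25.5 mm
I = π(d_o⁴ − d_i⁴)/64 = π(34.1⁴ − 25.50⁴)/64 = 4.562×10^4 mm⁴
A = 402.6 mm²;  r_min = √(I/A) = √(4.562×10^4/402.6) = 10.65 mm
L_e = K·L = 0.7 × 4.21 m = 2.947 m = 2947.0 mm
λ = L_e / r_min = 2947.0 / 10.65 = 277

λ ≈ 277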